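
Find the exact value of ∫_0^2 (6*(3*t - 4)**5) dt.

-1344

Let u = 3*t - 4, so du = 3 dt. When t = 0, u = -4; when t = 2, u = 2.
The integral becomes 2·∫ u**5 du from -4 to 2, with antiderivative u**6/3.
Back in t: F(t) = (3*t - 4)**6/3.
Then F(2) - F(0) = (64/3) - (4096/3) = -1344.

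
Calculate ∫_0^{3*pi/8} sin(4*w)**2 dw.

3*pi/16

Use the identity sin^2(4*w) = (1 - cos(8*w))/2.
An antiderivative is F(w) = w/2 - sin(8*w)/16.
Then F(3*pi/8) - F(0) = (3*pi/16) - (0) = 3*pi/16.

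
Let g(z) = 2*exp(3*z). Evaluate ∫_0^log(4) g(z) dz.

42

Let u = exp(z), so du = exp(z) dz. When z = 0, u = 1; when z = log(4), u = 4.
The integral becomes 2·∫ u**2 du from 1 to 4, with antiderivative 2*u**3/3.
Back in z: F(z) = 2*exp(3*z)/3.
Then F(log(4)) - F(0) = (128/3) - (2/3) = 42.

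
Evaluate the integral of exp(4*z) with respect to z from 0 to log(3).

Let u = exp(z), so du = exp(z) dz. When z = 0, u = 1; when z = log(3), u = 3.
The integral becomes ∫ u**3 du from 1 to 3, with antiderivative u**4/4.
Back in z: F(z) = exp(4*z)/4.
Then F(log(3)) - F(0) = (81/4) - (1/4) = 20.

20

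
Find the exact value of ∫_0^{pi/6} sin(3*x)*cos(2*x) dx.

3/5 - sqrt(3)/5

Use the identity sin(3*x)cos(2*x) = [sin(5*x) + sin(x)]/2.
An antiderivative is F(x) = -cos(x)/2 - cos(5*x)/10.
Then F(pi/6) - F(0) = (-sqrt(3)/5) - (-3/5) = 3/5 - sqrt(3)/5.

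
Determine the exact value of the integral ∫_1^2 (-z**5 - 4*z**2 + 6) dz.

By the power rule, an antiderivative is F(z) = -z**6/6 - 4*z**3/3 + 6*z.
Then F(2) - F(1) = (-28/3) - (9/2) = -83/6.

-83/6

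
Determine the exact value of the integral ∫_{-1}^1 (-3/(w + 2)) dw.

An antiderivative is F(w) = -3*log(w + 2).
Then F(1) - F(-1) = (-log(27)) - (0) = -log(27).

-log(27)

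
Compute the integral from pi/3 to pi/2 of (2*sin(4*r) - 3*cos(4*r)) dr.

-3/4 - 3*sqrt(3)/8

An antiderivative is F(r) = -3*sin(4*r)/4 - cos(4*r)/2.
Then F(pi/2) - F(pi/3) = (-1/2) - (1/4 + 3*sqrt(3)/8) = -3/4 - 3*sqrt(3)/8.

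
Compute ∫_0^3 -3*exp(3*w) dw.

1 - exp(9)

An antiderivative is F(w) = -exp(3*w).
Then F(3) - F(0) = (-exp(9)) - (-1) = 1 - exp(9).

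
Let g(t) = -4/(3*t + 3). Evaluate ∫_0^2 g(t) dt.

-4*log(3)/3

An antiderivative is F(t) = -4*log(3*t + 3)/3.
Then F(2) - F(0) = (-8*log(3)/3) - (-4*log(3)/3) = -4*log(3)/3.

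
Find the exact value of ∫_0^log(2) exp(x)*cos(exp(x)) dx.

-sin(1) + sin(2)

Let u = exp(x), so du = exp(x) dx. When x = 0, u = 1; when x = log(2), u = 2.
The integral becomes ∫ cos(u) du from 1 to 2, with antiderivative sin(u).
Back in x: F(x) = sin(exp(x)).
Then F(log(2)) - F(0) = (sin(2)) - (sin(1)) = -sin(1) + sin(2).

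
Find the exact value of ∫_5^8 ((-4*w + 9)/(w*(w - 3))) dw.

-8*log(2) + 2*log(5)

Factor the denominator: w**2 - 3*w = w(w - 3).
Partial fractions: (-4*w + 9)/(w*(w - 3)) = -3/w - 1/(w - 3).
An antiderivative is F(w) = -3*log(w) - log(w - 3).
Then F(8) - F(5) = (-9*log(2) - log(5)) - (-3*log(5) - log(2)) = -8*log(2) + 2*log(5).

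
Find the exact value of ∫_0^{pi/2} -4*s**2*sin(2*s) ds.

Integrate by parts twice (u = s^2, dv = -4*sin(2*s) ds).
An antiderivative is F(s) = 2*s**2*cos(2*s) - 2*s*sin(2*s) - cos(2*s).
Then F(pi/2) - F(0) = (1 - pi**2/2) - (-1) = 2 - pi**2/2.

2 - pi**2/2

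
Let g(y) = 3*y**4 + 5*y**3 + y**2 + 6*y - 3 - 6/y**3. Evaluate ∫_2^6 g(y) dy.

95986/15

By the power rule, an antiderivative is F(y) = 3*y**5/5 + 5*y**4/4 + y**3/3 + 3*y**2 - 3*y + 3/y**2.
Then F(6) - F(2) = (386861/60) - (2917/60) = 95986/15.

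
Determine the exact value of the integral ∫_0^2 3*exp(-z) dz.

3 - 3*exp(-2)

An antiderivative is F(z) = -3*exp(-z).
Then F(2) - F(0) = (-3*exp(-2)) - (-3) = 3 - 3*exp(-2).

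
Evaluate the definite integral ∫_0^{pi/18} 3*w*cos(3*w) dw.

Integrate by parts once (u = w, dv = 3*cos(3*w) dw).
An antiderivative is F(w) = w*sin(3*w) + cos(3*w)/3.
Then F(pi/18) - F(0) = (pi/36 + sqrt(3)/6) - (1/3) = -1/3 + pi/36 + sqrt(3)/6.

-1/3 + pi/36 + sqrt(3)/6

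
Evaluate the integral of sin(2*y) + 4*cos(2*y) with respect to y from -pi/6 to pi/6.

An antiderivative is F(y) = 2*sin(2*y) - cos(2*y)/2.
Then F(pi/6) - F(-pi/6) = (-1/4 + sqrt(3)) - (-sqrt(3) - 1/4) = 2*sqrt(3).

2*sqrt(3)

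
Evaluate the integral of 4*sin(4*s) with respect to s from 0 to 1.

1 - cos(4)

Let u = 4*s, so du = 4 ds. When s = 0, u = 0; when s = 1, u = 4.
The integral becomes ∫ sin(u) du from 0 to 4, with antiderivative -cos(u).
Back in s: F(s) = -cos(4*s).
Then F(1) - F(0) = (-cos(4)) - (-1) = 1 - cos(4).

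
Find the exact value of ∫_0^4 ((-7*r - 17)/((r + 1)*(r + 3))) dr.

Factor the denominator: r**2 + 4*r + 3 = (r + 3)(r + 1).
Partial fractions: (-7*r - 17)/((r + 1)*(r + 3)) = -2/(r + 3) - 5/(r + 1).
An antiderivative is F(r) = -5*log(r + 1) - 2*log(r + 3).
Then F(4) - F(0) = (-5*log(5) - 2*log(7)) - (-log(9)) = -5*log(5) - 2*log(7) + 2*log(3).

-5*log(5) - 2*log(7) + 2*log(3)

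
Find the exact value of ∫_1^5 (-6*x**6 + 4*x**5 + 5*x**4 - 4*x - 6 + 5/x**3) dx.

-1872256/35

By the power rule, an antiderivative is F(x) = -6*x**7/7 + 2*x**6/3 + x**5 - 2*x**2 - 6*x - 5/(2*x**2).
Then F(5) - F(1) = (-11235571/210) - (-407/42) = -1872256/35.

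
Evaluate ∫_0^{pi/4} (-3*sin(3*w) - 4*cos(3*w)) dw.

An antiderivative is F(w) = -4*sin(3*w)/3 + cos(3*w).
Then F(pi/4) - F(0) = (-7*sqrt(2)/6) - (1) = -7*sqrt(2)/6 - 1.

-7*sqrt(2)/6 - 1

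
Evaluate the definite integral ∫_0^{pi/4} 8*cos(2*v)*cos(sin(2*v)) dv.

4*sin(1)

Let u = sin(2*v), so du = 2*cos(2*v) dv. When v = 0, u = 0; when v = pi/4, u = 1.
The integral becomes 4·∫ cos(u) du from 0 to 1, with antiderivative 4*sin(u).
Back in v: F(v) = 4*sin(sin(2*v)).
Then F(pi/4) - F(0) = (4*sin(1)) - (0) = 4*sin(1).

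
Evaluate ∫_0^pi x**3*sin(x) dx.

Integrate by parts 3 times (u = x^3, dv = sin(x) dx).
An antiderivative is F(x) = -x**3*cos(x) + 3*x**2*sin(x) + 6*x*cos(x) - 6*sin(x).
Then F(pi) - F(0) = (pi*(-6 + pi**2)) - (0) = pi*(-6 + pi**2).

pi*(-6 + pi**2)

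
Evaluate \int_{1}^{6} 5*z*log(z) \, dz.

-175/4 + 90*log(2) + 90*log(3)

Integrate by parts once (u = ln z, dv = 5*z dz).
An antiderivative is F(z) = 5*z**2*(2*log(z) - 1)/4.
Then F(6) - F(1) = (-45 + 90*log(2) + 90*log(3)) - (-5/4) = -175/4 + 90*log(2) + 90*log(3).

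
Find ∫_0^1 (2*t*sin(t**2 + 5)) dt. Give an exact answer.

Let u = t**2 + 5, so du = 2*t dt. When t = 0, u = 5; when t = 1, u = 6.
The integral becomes ∫ sin(u) du from 5 to 6, with antiderivative -cos(u).
Back in t: F(t) = -cos(t**2 + 5).
Then F(1) - F(0) = (-cos(6)) - (-cos(5)) = -cos(6) + cos(5).

-cos(6) + cos(5)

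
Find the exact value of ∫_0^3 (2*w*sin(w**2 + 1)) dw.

cos(1) - cos(10)

Let u = w**2 + 1, so du = 2*w dw. When w = 0, u = 1; when w = 3, u = 10.
The integral becomes ∫ sin(u) du from 1 to 10, with antiderivative -cos(u).
Back in w: F(w) = -cos(w**2 + 1).
Then F(3) - F(0) = (-cos(10)) - (-cos(1)) = cos(1) - cos(10).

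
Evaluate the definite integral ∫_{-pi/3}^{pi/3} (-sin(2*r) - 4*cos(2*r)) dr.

An antiderivative is F(r) = -2*sin(2*r) + cos(2*r)/2.
Then F(pi/3) - F(-pi/3) = (-sqrt(3) - 1/4) - (-1/4 + sqrt(3)) = -2*sqrt(3).

-2*sqrt(3)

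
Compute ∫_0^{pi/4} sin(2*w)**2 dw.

Use the identity sin^2(2*w) = (1 - cos(4*w))/2.
An antiderivative is F(w) = w/2 - sin(4*w)/8.
Then F(pi/4) - F(0) = (pi/8) - (0) = pi/8.

pi/8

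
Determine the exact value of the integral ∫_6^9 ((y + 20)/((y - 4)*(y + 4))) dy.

Factor the denominator: y**2 - 16 = (y + 4)(y - 4).
Partial fractions: (y + 20)/((y - 4)*(y + 4)) = -2/(y + 4) + 3/(y - 4).
An antiderivative is F(y) = 3*log(y - 4) - 2*log(y + 4).
Then F(9) - F(6) = (-2*log(13) + 3*log(5)) - (log(2/25)) = -2*log(13) - log(2) + 5*log(5).

-2*log(13) - log(2) + 5*log(5)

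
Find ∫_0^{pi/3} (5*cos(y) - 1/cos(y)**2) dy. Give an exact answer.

An antiderivative is F(y) = 5*sin(y) - tan(y).
Then F(pi/3) - F(0) = (3*sqrt(3)/2) - (0) = 3*sqrt(3)/2.

3*sqrt(3)/2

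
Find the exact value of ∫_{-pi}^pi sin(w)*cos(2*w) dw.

0

Use the identity sin(w)cos(2*w) = [sin(3*w) + sin(-w)]/2.
An antiderivative is F(w) = cos(w)/2 - cos(3*w)/6.
Then F(pi) - F(-pi) = (-1/3) - (-1/3) = 0.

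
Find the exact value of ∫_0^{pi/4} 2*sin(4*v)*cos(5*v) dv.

-8/9 + 4*sqrt(2)/9

Use the identity sin(4*v)cos(5*v) = [sin(9*v) + sin(-v)]/2.
An antiderivative is F(v) = cos(v) - cos(9*v)/9.
Then F(pi/4) - F(0) = (4*sqrt(2)/9) - (8/9) = -8/9 + 4*sqrt(2)/9.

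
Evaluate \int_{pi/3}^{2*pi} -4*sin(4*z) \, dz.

3/2

An antiderivative is F(z) = cos(4*z).
Then F(2*pi) - F(pi/3) = (1) - (-1/2) = 3/2.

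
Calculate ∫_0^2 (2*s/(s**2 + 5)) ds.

Let u = s**2 + 5, so du = 2*s ds. When s = 0, u = 5; when s = 2, u = 9.
The integral becomes ∫ 1/u du from 5 to 9, with antiderivative log(u).
Back in s: F(s) = log(s**2 + 5).
Then F(2) - F(0) = (log(9)) - (log(5)) = log(9/5).

log(9/5)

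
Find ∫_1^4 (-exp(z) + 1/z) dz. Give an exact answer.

-exp(4) + log(4) + exp(1)

An antiderivative is F(z) = -exp(z) + log(z).
Then F(4) - F(1) = (-exp(4) + log(4)) - (-exp(1)) = -exp(4) + log(4) + exp(1).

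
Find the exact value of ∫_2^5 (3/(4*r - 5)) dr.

3*log(5)/4

An antiderivative is F(r) = 3*log(4*r - 5)/4.
Then F(5) - F(2) = (3*log(15)/4) - (3*log(3)/4) = 3*log(5)/4.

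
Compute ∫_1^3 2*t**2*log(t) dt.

-52/9 + 18*log(3)

Integrate by parts once (u = ln t, dv = 2*t**2 dt).
An antiderivative is F(t) = 2*t**3*(3*log(t) - 1)/9.
Then F(3) - F(1) = (-6 + 18*log(3)) - (-2/9) = -52/9 + 18*log(3).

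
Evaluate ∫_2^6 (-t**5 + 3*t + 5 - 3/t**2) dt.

-23095/3

By the power rule, an antiderivative is F(t) = -t**6/6 + 3*t**2/2 + 5*t + 3/t.
Then F(6) - F(2) = (-15383/2) - (41/6) = -23095/3.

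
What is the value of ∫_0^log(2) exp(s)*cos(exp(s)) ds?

-sin(1) + sin(2)

Let u = exp(s), so du = exp(s) ds. When s = 0, u = 1; when s = log(2), u = 2.
The integral becomes ∫ cos(u) du from 1 to 2, with antiderivative sin(u).
Back in s: F(s) = sin(exp(s)).
Then F(log(2)) - F(0) = (sin(2)) - (sin(1)) = -sin(1) + sin(2).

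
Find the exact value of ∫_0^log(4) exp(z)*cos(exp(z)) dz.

Let u = exp(z), so du = exp(z) dz. When z = 0, u = 1; when z = log(4), u = 4.
The integral becomes ∫ cos(u) du from 1 to 4, with antiderivative sin(u).
Back in z: F(z) = sin(exp(z)).
Then F(log(4)) - F(0) = (sin(4)) - (sin(1)) = -sin(1) + sin(4).

-sin(1) + sin(4)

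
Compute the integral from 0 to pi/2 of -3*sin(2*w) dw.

-3

An antiderivative is F(w) = 3*cos(2*w)/2.
Then F(pi/2) - F(0) = (-3/2) - (3/2) = -3.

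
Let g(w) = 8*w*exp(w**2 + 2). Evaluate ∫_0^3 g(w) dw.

-4*(1 - exp(9))*exp(2)

Let u = w**2 + 2, so du = 2*w dw. When w = 0, u = 2; when w = 3, u = 11.
The integral becomes 4·∫ exp(u) du from 2 to 11, with antiderivative 4*exp(u).
Back in w: F(w) = 4*exp(w**2 + 2).
Then F(3) - F(0) = (4*exp(11)) - (4*exp(2)) = -4*(1 - exp(9))*exp(2).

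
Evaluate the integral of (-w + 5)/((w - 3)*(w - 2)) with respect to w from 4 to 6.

Factor the denominator: w**2 - 5*w + 6 = (w - 2)(w - 3).
Partial fractions: (-w + 5)/((w - 3)*(w - 2)) = -3/(w - 2) + 2/(w - 3).
An antiderivative is F(w) = 2*log(w - 3) - 3*log(w - 2).
Then F(6) - F(4) = (log(9/64)) - (-log(8)) = log(9/8).

log(9/8)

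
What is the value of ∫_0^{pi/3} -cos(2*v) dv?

-sqrt(3)/4

An antiderivative is F(v) = -sin(2*v)/2.
Then F(pi/3) - F(0) = (-sqrt(3)/4) - (0) = -sqrt(3)/4.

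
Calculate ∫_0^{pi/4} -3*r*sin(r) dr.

Integrate by parts once (u = r, dv = -3*sin(r) dr).
An antiderivative is F(r) = 3*r*cos(r) - 3*sin(r).
Then F(pi/4) - F(0) = (3*sqrt(2)*(-4 + pi)/8) - (0) = 3*sqrt(2)*(-4 + pi)/8.

3*sqrt(2)*(-4 + pi)/8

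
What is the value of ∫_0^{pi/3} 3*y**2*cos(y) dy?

Integrate by parts twice (u = y^2, dv = 3*cos(y) dy).
An antiderivative is F(y) = 3*y**2*sin(y) + 6*y*cos(y) - 6*sin(y).
Then F(pi/3) - F(0) = (-3*sqrt(3) + sqrt(3)*pi**2/6 + pi) - (0) = -3*sqrt(3) + sqrt(3)*pi**2/6 + pi.

-3*sqrt(3) + sqrt(3)*pi**2/6 + pi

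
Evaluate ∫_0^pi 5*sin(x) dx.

10

An antiderivative is F(x) = -5*cos(x).
Then F(pi) - F(0) = (5) - (-5) = 10.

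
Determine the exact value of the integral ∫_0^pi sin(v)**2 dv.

Use the identity sin^2(v) = (1 - cos(2*v))/2.
An antiderivative is F(v) = v/2 - sin(2*v)/4.
Then F(pi) - F(0) = (pi/2) - (0) = pi/2.

pi/2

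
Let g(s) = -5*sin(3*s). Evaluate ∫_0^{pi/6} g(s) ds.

-5/3

An antiderivative is F(s) = 5*cos(3*s)/3.
Then F(pi/6) - F(0) = (0) - (5/3) = -5/3.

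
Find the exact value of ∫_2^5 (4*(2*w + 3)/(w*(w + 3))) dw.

8*log(2)

Factor the denominator: w**2 + 3*w = (w + 3)w.
Partial fractions: 4*(2*w + 3)/(w*(w + 3)) = 4/(w + 3) + 4/w.
An antiderivative is F(w) = 4*log(w) + 4*log(w + 3).
Then F(5) - F(2) = (4*log(5) + 12*log(2)) - (4*log(2) + 4*log(5)) = 8*log(2).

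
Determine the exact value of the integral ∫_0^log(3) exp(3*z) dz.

Let u = exp(z), so du = exp(z) dz. When z = 0, u = 1; when z = log(3), u = 3.
The integral becomes ∫ u**2 du from 1 to 3, with antiderivative u**3/3.
Back in z: F(z) = exp(3*z)/3.
Then F(log(3)) - F(0) = (9) - (1/3) = 26/3.

26/3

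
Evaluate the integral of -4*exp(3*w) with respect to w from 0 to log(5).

An antiderivative is F(w) = -4*exp(3*w)/3.
Then F(log(5)) - F(0) = (-500/3) - (-4/3) = -496/3.

-496/3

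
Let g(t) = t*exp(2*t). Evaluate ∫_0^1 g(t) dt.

1/4 + exp(2)/4

Integrate by parts once (u = t, dv = exp(2*t) dt).
An antiderivative is F(t) = (2*t - 1)*exp(2*t)/4.
Then F(1) - F(0) = (exp(2)/4) - (-1/4) = 1/4 + exp(2)/4.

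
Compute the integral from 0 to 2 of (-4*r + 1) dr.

-6

By the power rule, an antiderivative is F(r) = -2*r**2 + r.
Then F(2) - F(0) = (-6) - (0) = -6.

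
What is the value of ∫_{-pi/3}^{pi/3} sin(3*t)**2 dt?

pi/3

Use the identity sin^2(3*t) = (1 - cos(6*t))/2.
An antiderivative is F(t) = t/2 - sin(6*t)/12.
Then F(pi/3) - F(-pi/3) = (pi/6) - (-pi/6) = pi/3.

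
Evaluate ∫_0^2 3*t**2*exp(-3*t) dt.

2/9 - 50*exp(-6)/9

Integrate by parts twice (u = t^2, dv = 3*exp(-3*t) dt).
An antiderivative is F(t) = (-9*t**2 - 6*t - 2)*exp(-3*t)/9.
Then F(2) - F(0) = (-50*exp(-6)/9) - (-2/9) = 2/9 - 50*exp(-6)/9.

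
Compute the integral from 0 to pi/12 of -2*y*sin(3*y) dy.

Integrate by parts once (u = y, dv = -2*sin(3*y) dy).
An antiderivative is F(y) = 2*y*cos(3*y)/3 - 2*sin(3*y)/9.
Then F(pi/12) - F(0) = (sqrt(2)*(-4 + pi)/36) - (0) = sqrt(2)*(-4 + pi)/36.

sqrt(2)*(-4 + pi)/36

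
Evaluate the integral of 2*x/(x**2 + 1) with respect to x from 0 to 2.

log(5)

Let u = x**2 + 1, so du = 2*x dx. When x = 0, u = 1; when x = 2, u = 5.
The integral becomes ∫ 1/u du from 1 to 5, with antiderivative log(u).
Back in x: F(x) = log(x**2 + 1).
Then F(2) - F(0) = (log(5)) - (0) = log(5).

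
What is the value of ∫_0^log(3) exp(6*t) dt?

364/3

Let u = exp(t), so du = exp(t) dt. When t = 0, u = 1; when t = log(3), u = 3.
The integral becomes ∫ u**5 du from 1 to 3, with antiderivative u**6/6.
Back in t: F(t) = exp(6*t)/6.
Then F(log(3)) - F(0) = (243/2) - (1/6) = 364/3.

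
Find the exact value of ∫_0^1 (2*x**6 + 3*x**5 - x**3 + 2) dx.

71/28

By the power rule, an antiderivative is F(x) = 2*x**7/7 + x**6/2 - x**4/4 + 2*x.
Then F(1) - F(0) = (71/28) - (0) = 71/28.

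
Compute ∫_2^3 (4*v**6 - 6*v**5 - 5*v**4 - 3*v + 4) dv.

4159/14

By the power rule, an antiderivative is F(v) = 4*v**7/7 - v**6 - v**5 - 3*v**2/2 + 4*v.
Then F(3) - F(2) = (3867/14) - (-146/7) = 4159/14.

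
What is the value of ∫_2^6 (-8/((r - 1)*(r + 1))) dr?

-4*log(5) - 4*log(3) + 4*log(7)

Factor the denominator: r**2 - 1 = (r + 1)(r - 1).
Partial fractions: -8/((r - 1)*(r + 1)) = 4/(r + 1) - 4/(r - 1).
An antiderivative is F(r) = -4*log(r - 1) + 4*log(r + 1).
Then F(6) - F(2) = (-4*log(5) + 4*log(7)) - (log(81)) = -4*log(5) - 4*log(3) + 4*log(7).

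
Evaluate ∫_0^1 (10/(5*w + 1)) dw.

Let u = 5*w + 1, so du = 5 dw. When w = 0, u = 1; when w = 1, u = 6.
The integral becomes 2·∫ 1/u du from 1 to 6, with antiderivative 2*log(u).
Back in w: F(w) = 2*log(5*w + 1).
Then F(1) - F(0) = (log(36)) - (0) = log(36).

log(36)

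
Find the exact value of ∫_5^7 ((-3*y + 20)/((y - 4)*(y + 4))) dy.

Factor the denominator: y**2 - 16 = (y + 4)(y - 4).
Partial fractions: (-3*y + 20)/((y - 4)*(y + 4)) = -4/(y + 4) + 1/(y - 4).
An antiderivative is F(y) = log(y - 4) - 4*log(y + 4).
Then F(7) - F(5) = (-4*log(11) + log(3)) - (-8*log(3)) = -4*log(11) + 9*log(3).

-4*log(11) + 9*log(3)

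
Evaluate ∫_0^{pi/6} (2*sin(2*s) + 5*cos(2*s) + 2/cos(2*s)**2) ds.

1/2 + 9*sqrt(3)/4

An antiderivative is F(s) = 5*sin(2*s)/2 - cos(2*s) + tan(2*s).
Then F(pi/6) - F(0) = (-1/2 + 9*sqrt(3)/4) - (-1) = 1/2 + 9*sqrt(3)/4.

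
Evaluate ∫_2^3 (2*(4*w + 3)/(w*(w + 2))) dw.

-13*log(2) + 3*log(3) + 5*log(5)

Factor the denominator: w**2 + 2*w = (w + 2)w.
Partial fractions: 2*(4*w + 3)/(w*(w + 2)) = 5/(w + 2) + 3/w.
An antiderivative is F(w) = 3*log(w) + 5*log(w + 2).
Then F(3) - F(2) = (3*log(3) + 5*log(5)) - (13*log(2)) = -13*log(2) + 3*log(3) + 5*log(5).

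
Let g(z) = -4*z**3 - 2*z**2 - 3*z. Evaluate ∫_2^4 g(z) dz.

By the power rule, an antiderivative is F(z) = -z**4 - 2*z**3/3 - 3*z**2/2.
Then F(4) - F(2) = (-968/3) - (-82/3) = -886/3.

-886/3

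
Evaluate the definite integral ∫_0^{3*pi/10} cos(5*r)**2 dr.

Use the identity cos^2(5*r) = (1 + cos(10*r))/2.
An antiderivative is F(r) = r/2 + sin(10*r)/20.
Then F(3*pi/10) - F(0) = (3*pi/20) - (0) = 3*pi/20.

3*pi/20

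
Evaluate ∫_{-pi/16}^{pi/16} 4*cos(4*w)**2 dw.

Use the identity cos^2(4*w) = (1 + cos(8*w))/2.
An antiderivative is F(w) = 2*w + sin(8*w)/4.
Then F(pi/16) - F(-pi/16) = (1/4 + pi/8) - (-pi/8 - 1/4) = 1/2 + pi/4.

1/2 + pi/4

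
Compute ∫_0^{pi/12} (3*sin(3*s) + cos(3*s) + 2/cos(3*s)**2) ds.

5/3 - sqrt(2)/3

An antiderivative is F(s) = sin(3*s)/3 - cos(3*s) + 2*tan(3*s)/3.
Then F(pi/12) - F(0) = (2/3 - sqrt(2)/3) - (-1) = 5/3 - sqrt(2)/3.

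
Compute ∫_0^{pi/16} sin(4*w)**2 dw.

Use the identity sin^2(4*w) = (1 - cos(8*w))/2.
An antiderivative is F(w) = w/2 - sin(8*w)/16.
Then F(pi/16) - F(0) = (-1/16 + pi/32) - (0) = -1/16 + pi/32.

-1/16 + pi/32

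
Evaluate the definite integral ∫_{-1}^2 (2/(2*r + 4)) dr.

log(4)

An antiderivative is F(r) = log(2*r + 4).
Then F(2) - F(-1) = (log(8)) - (log(2)) = log(4).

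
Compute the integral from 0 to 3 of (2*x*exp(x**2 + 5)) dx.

-exp(5) + exp(14)

Let u = x**2 + 5, so du = 2*x dx. When x = 0, u = 5; when x = 3, u = 14.
The integral becomes ∫ exp(u) du from 5 to 14, with antiderivative exp(u).
Back in x: F(x) = exp(x**2 + 5).
Then F(3) - F(0) = (exp(14)) - (exp(5)) = -exp(5) + exp(14).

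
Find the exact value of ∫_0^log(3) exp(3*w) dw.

Let u = exp(w), so du = exp(w) dw. When w = 0, u = 1; when w = log(3), u = 3.
The integral becomes ∫ u**2 du from 1 to 3, with antiderivative u**3/3.
Back in w: F(w) = exp(3*w)/3.
Then F(log(3)) - F(0) = (9) - (1/3) = 26/3.

26/3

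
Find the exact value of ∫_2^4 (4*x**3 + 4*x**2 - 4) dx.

920/3

By the power rule, an antiderivative is F(x) = x**4 + 4*x**3/3 - 4*x.
Then F(4) - F(2) = (976/3) - (56/3) = 920/3.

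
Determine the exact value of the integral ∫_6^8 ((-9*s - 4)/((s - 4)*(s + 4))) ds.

Factor the denominator: s**2 - 16 = (s + 4)(s - 4).
Partial fractions: (-9*s - 4)/((s - 4)*(s + 4)) = -4/(s + 4) - 5/(s - 4).
An antiderivative is F(s) = -5*log(s - 4) - 4*log(s + 4).
Then F(8) - F(6) = (-18*log(2) - 4*log(3)) - (-4*log(5) - 9*log(2)) = -9*log(2) - 4*log(3) + 4*log(5).

-9*log(2) - 4*log(3) + 4*log(5)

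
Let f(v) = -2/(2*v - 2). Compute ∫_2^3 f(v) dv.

-log(2)

An antiderivative is F(v) = -log(2*v - 2).
Then F(3) - F(2) = (-log(4)) - (-log(2)) = -log(2).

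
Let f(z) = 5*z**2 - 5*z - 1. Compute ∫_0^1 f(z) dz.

By the power rule, an antiderivative is F(z) = 5*z**3/3 - 5*z**2/2 - z.
Then F(1) - F(0) = (-11/6) - (0) = -11/6.

-11/6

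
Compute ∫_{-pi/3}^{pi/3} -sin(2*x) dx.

An antiderivative is F(x) = cos(2*x)/2.
Then F(pi/3) - F(-pi/3) = (-1/4) - (-1/4) = 0.

0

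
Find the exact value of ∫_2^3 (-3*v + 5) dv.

-5/2

By the power rule, an antiderivative is F(v) = -3*v**2/2 + 5*v.
Then F(3) - F(2) = (3/2) - (4) = -5/2.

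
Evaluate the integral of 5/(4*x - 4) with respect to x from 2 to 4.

An antiderivative is F(x) = 5*log(4*x - 4)/4.
Then F(4) - F(2) = (5*log(12)/4) - (5*log(2)/2) = 5*log(3)/4.

5*log(3)/4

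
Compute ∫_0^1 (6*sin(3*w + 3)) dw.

Let u = 3*w + 3, so du = 3 dw. When w = 0, u = 3; when w = 1, u = 6.
The integral becomes 2·∫ sin(u) du from 3 to 6, with antiderivative -2*cos(u).
Back in w: F(w) = -2*cos(3*w + 3).
Then F(1) - F(0) = (-2*cos(6)) - (-2*cos(3)) = 2*cos(3) - 2*cos(6).

2*cos(3) - 2*cos(6)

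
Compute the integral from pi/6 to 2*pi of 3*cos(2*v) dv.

-3*sqrt(3)/4

An antiderivative is F(v) = 3*sin(2*v)/2.
Then F(2*pi) - F(pi/6) = (0) - (3*sqrt(3)/4) = -3*sqrt(3)/4.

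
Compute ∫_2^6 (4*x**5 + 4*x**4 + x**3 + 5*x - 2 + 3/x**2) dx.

564743/15

By the power rule, an antiderivative is F(x) = 2*x**6/3 + 4*x**5/5 + x**4/4 + 5*x**2/2 - 2*x - 3/x.
Then F(6) - F(2) = (377263/10) - (2303/30) = 564743/15.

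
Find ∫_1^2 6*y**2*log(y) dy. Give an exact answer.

Integrate by parts once (u = ln y, dv = 6*y**2 dy).
An antiderivative is F(y) = 2*y**3*(3*log(y) - 1)/3.
Then F(2) - F(1) = (-16/3 + 16*log(2)) - (-2/3) = -14/3 + 16*log(2).

-14/3 + 16*log(2)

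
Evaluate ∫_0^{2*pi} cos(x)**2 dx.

pi

Use the identity cos^2(x) = (1 + cos(2*x))/2.
An antiderivative is F(x) = x/2 + sin(2*x)/4.
Then F(2*pi) - F(0) = (pi) - (0) = pi.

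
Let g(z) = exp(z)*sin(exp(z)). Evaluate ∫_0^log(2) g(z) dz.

-cos(2) + cos(1)

Let u = exp(z), so du = exp(z) dz. When z = 0, u = 1; when z = log(2), u = 2.
The integral becomes ∫ sin(u) du from 1 to 2, with antiderivative -cos(u).
Back in z: F(z) = -cos(exp(z)).
Then F(log(2)) - F(0) = (-cos(2)) - (-cos(1)) = -cos(2) + cos(1).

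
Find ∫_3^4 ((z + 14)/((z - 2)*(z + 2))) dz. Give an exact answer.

Factor the denominator: z**2 - 4 = (z + 2)(z - 2).
Partial fractions: (z + 14)/((z - 2)*(z + 2)) = -3/(z + 2) + 4/(z - 2).
An antiderivative is F(z) = 4*log(z - 2) - 3*log(z + 2).
Then F(4) - F(3) = (log(2/27)) - (-3*log(5)) = -3*log(3) + log(2) + 3*log(5).

-3*log(3) + log(2) + 3*log(5)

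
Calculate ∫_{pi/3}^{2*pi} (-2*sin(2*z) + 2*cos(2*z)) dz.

An antiderivative is F(z) = sin(2*z) + cos(2*z).
Then F(2*pi) - F(pi/3) = (1) - (-1/2 + sqrt(3)/2) = 3/2 - sqrt(3)/2.

3/2 - sqrt(3)/2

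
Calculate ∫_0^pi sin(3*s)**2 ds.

pi/2

Use the identity sin^2(3*s) = (1 - cos(6*s))/2.
An antiderivative is F(s) = s/2 - sin(6*s)/12.
Then F(pi) - F(0) = (pi/2) - (0) = pi/2.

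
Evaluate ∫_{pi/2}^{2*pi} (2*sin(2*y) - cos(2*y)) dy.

-2

An antiderivative is F(y) = -sin(2*y)/2 - cos(2*y).
Then F(2*pi) - F(pi/2) = (-1) - (1) = -2.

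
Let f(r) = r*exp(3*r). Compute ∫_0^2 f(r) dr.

Integrate by parts once (u = r, dv = exp(3*r) dr).
An antiderivative is F(r) = (3*r - 1)*exp(3*r)/9.
Then F(2) - F(0) = (5*exp(6)/9) - (-1/9) = 1/9 + 5*exp(6)/9.

1/9 + 5*exp(6)/9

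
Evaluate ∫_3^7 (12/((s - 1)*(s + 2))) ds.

Factor the denominator: s**2 + s - 2 = (s + 2)(s - 1).
Partial fractions: 12/((s - 1)*(s + 2)) = -4/(s + 2) + 4/(s - 1).
An antiderivative is F(s) = 4*log(s - 1) - 4*log(s + 2).
Then F(7) - F(3) = (log(16/81)) - (-4*log(5) + 4*log(2)) = -4*log(3) + 4*log(5).

-4*log(3) + 4*log(5)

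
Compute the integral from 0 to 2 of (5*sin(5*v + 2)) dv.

-cos(12) + cos(2)

Let u = 5*v + 2, so du = 5 dv. When v = 0, u = 2; when v = 2, u = 12.
The integral becomes ∫ sin(u) du from 2 to 12, with antiderivative -cos(u).
Back in v: F(v) = -cos(5*v + 2).
Then F(2) - F(0) = (-cos(12)) - (-cos(2)) = -cos(12) + cos(2).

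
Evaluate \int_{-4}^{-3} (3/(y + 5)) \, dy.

An antiderivative is F(y) = 3*log(y + 5).
Then F(-3) - F(-4) = (log(8)) - (0) = log(8).

log(8)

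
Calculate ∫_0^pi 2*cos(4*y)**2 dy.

pi

Use the identity cos^2(4*y) = (1 + cos(8*y))/2.
An antiderivative is F(y) = y + sin(8*y)/8.
Then F(pi) - F(0) = (pi) - (0) = pi.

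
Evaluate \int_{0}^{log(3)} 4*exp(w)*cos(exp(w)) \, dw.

-4*sin(1) + 4*sin(3)

Let u = exp(w), so du = exp(w) dw. When w = 0, u = 1; when w = log(3), u = 3.
The integral becomes 4·∫ cos(u) du from 1 to 3, with antiderivative 4*sin(u).
Back in w: F(w) = 4*sin(exp(w)).
Then F(log(3)) - F(0) = (4*sin(3)) - (4*sin(1)) = -4*sin(1) + 4*sin(3).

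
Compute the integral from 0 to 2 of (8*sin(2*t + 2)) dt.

Let u = 2*t + 2, so du = 2 dt. When t = 0, u = 2; when t = 2, u = 6.
The integral becomes 4·∫ sin(u) du from 2 to 6, with antiderivative -4*cos(u).
Back in t: F(t) = -4*cos(2*t + 2).
Then F(2) - F(0) = (-4*cos(6)) - (-4*cos(2)) = -4*cos(6) + 4*cos(2).

-4*cos(6) + 4*cos(2)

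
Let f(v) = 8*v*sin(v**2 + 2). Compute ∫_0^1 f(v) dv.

4*cos(2) - 4*cos(3)

Let u = v**2 + 2, so du = 2*v dv. When v = 0, u = 2; when v = 1, u = 3.
The integral becomes 4·∫ sin(u) du from 2 to 3, with antiderivative -4*cos(u).
Back in v: F(v) = -4*cos(v**2 + 2).
Then F(1) - F(0) = (-4*cos(3)) - (-4*cos(2)) = 4*cos(2) - 4*cos(3).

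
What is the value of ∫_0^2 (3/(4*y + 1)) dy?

An antiderivative is F(y) = 3*log(4*y + 1)/4.
Then F(2) - F(0) = (3*log(3)/2) - (0) = 3*log(3)/2.

3*log(3)/2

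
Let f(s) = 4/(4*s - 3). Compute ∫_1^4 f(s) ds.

log(13)

An antiderivative is F(s) = log(4*s - 3).
Then F(4) - F(1) = (log(13)) - (0) = log(13).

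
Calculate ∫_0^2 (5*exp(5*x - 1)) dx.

-(1 - exp(10))*exp(-1)

Let u = 5*x - 1, so du = 5 dx. When x = 0, u = -1; when x = 2, u = 9.
The integral becomes ∫ exp(u) du from -1 to 9, with antiderivative exp(u).
Back in x: F(x) = exp(5*x - 1).
Then F(2) - F(0) = (exp(9)) - (exp(-1)) = -(1 - exp(10))*exp(-1).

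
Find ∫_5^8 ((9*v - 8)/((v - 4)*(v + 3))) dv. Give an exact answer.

Factor the denominator: v**2 - v - 12 = (v + 3)(v - 4).
Partial fractions: (9*v - 8)/((v - 4)*(v + 3)) = 5/(v + 3) + 4/(v - 4).
An antiderivative is F(v) = 4*log(v - 4) + 5*log(v + 3).
Then F(8) - F(5) = (8*log(2) + 5*log(11)) - (15*log(2)) = -7*log(2) + 5*log(11).

-7*log(2) + 5*log(11)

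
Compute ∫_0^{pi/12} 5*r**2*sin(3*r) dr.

Integrate by parts twice (u = r^2, dv = 5*sin(3*r) dr).
An antiderivative is F(r) = -5*r**2*cos(3*r)/3 + 10*r*sin(3*r)/9 + 10*cos(3*r)/27.
Then F(pi/12) - F(0) = (5*sqrt(2)*(-pi**2 + 8*pi + 32)/864) - (10/27) = -10/27 - 5*sqrt(2)*pi**2/864 + 5*sqrt(2)*pi/108 + 5*sqrt(2)/27.

-10/27 - 5*sqrt(2)*pi**2/864 + 5*sqrt(2)*pi/108 + 5*sqrt(2)/27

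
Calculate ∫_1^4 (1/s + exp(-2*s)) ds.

(-1 + exp(6) + 4*exp(8)*log(2))*exp(-8)/2

An antiderivative is F(s) = log(s) - exp(-2*s)/2.
Then F(4) - F(1) = (-exp(-8)/2 + 2*log(2)) - (-exp(-2)/2) = (-1 + exp(6) + 4*exp(8)*log(2))*exp(-8)/2.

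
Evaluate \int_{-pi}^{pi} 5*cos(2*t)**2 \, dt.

Use the identity cos^2(2*t) = (1 + cos(4*t))/2.
An antiderivative is F(t) = 5*t/2 + 5*sin(4*t)/8.
Then F(pi) - F(-pi) = (5*pi/2) - (-5*pi/2) = 5*pi.

5*pi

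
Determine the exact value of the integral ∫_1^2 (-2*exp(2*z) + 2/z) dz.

An antiderivative is F(z) = -exp(2*z) + 2*log(z).
Then F(2) - F(1) = (-exp(4) + log(4)) - (-exp(2)) = -exp(4) + log(4) + exp(2).

-exp(4) + log(4) + exp(2)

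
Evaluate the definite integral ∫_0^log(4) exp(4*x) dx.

Let u = exp(x), so du = exp(x) dx. When x = 0, u = 1; when x = log(4), u = 4.
The integral becomes ∫ u**3 du from 1 to 4, with antiderivative u**4/4.
Back in x: F(x) = exp(4*x)/4.
Then F(log(4)) - F(0) = (64) - (1/4) = 255/4.

255/4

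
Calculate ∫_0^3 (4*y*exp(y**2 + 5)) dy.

-2*(1 - exp(9))*exp(5)

Let u = y**2 + 5, so du = 2*y dy. When y = 0, u = 5; when y = 3, u = 14.
The integral becomes 2·∫ exp(u) du from 5 to 14, with antiderivative 2*exp(u).
Back in y: F(y) = 2*exp(y**2 + 5).
Then F(3) - F(0) = (2*exp(14)) - (2*exp(5)) = -2*(1 - exp(9))*exp(5).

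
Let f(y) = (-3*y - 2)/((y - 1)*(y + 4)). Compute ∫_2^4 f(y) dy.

Factor the denominator: y**2 + 3*y - 4 = (y + 4)(y - 1).
Partial fractions: (-3*y - 2)/((y - 1)*(y + 4)) = -2/(y + 4) - 1/(y - 1).
An antiderivative is F(y) = -log(y - 1) - 2*log(y + 4).
Then F(4) - F(2) = (-6*log(2) - log(3)) - (-log(36)) = log(3/16).

log(3/16)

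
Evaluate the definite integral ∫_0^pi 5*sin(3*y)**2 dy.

5*pi/2

Use the identity sin^2(3*y) = (1 - cos(6*y))/2.
An antiderivative is F(y) = 5*y/2 - 5*sin(6*y)/12.
Then F(pi) - F(0) = (5*pi/2) - (0) = 5*pi/2.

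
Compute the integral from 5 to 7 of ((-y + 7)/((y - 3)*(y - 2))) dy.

Factor the denominator: y**2 - 5*y + 6 = (y - 2)(y - 3).
Partial fractions: (-y + 7)/((y - 3)*(y - 2)) = -5/(y - 2) + 4/(y - 3).
An antiderivative is F(y) = 4*log(y - 3) - 5*log(y - 2).
Then F(7) - F(5) = (-5*log(5) + 8*log(2)) - (-5*log(3) + 4*log(2)) = -5*log(5) + 4*log(2) + 5*log(3).

-5*log(5) + 4*log(2) + 5*log(3)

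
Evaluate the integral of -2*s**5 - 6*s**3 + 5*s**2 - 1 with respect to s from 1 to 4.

By the power rule, an antiderivative is F(s) = -s**6/3 - 3*s**4/2 + 5*s**3/3 - s.
Then F(4) - F(1) = (-4940/3) - (-7/6) = -3291/2.

-3291/2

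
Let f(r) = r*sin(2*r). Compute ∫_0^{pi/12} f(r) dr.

-sqrt(3)*pi/48 + 1/8

Integrate by parts once (u = r, dv = sin(2*r) dr).
An antiderivative is F(r) = -r*cos(2*r)/2 + sin(2*r)/4.
Then F(pi/12) - F(0) = (-sqrt(3)*pi/48 + 1/8) - (0) = -sqrt(3)*pi/48 + 1/8.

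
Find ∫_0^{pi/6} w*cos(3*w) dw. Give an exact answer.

Integrate by parts once (u = w, dv = cos(3*w) dw).
An antiderivative is F(w) = w*sin(3*w)/3 + cos(3*w)/9.
Then F(pi/6) - F(0) = (pi/18) - (1/9) = -1/9 + pi/18.

-1/9 + pi/18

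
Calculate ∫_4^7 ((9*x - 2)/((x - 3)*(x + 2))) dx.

Factor the denominator: x**2 - x - 6 = (x + 2)(x - 3).
Partial fractions: (9*x - 2)/((x - 3)*(x + 2)) = 4/(x + 2) + 5/(x - 3).
An antiderivative is F(x) = 5*log(x - 3) + 4*log(x + 2).
Then F(7) - F(4) = (10*log(2) + 8*log(3)) - (4*log(2) + 4*log(3)) = 6*log(2) + 4*log(3).

6*log(2) + 4*log(3)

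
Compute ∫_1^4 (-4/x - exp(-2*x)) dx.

(-16*exp(8)*log(2) - exp(6) + 1)*exp(-8)/2

An antiderivative is F(x) = -4*log(x) + exp(-2*x)/2.
Then F(4) - F(1) = (-8*log(2) + exp(-8)/2) - (exp(-2)/2) = (-16*exp(8)*log(2) - exp(6) + 1)*exp(-8)/2.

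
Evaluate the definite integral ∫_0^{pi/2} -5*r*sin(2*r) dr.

-5*pi/4

Integrate by parts once (u = r, dv = -5*sin(2*r) dr).
An antiderivative is F(r) = 5*r*cos(2*r)/2 - 5*sin(2*r)/4.
Then F(pi/2) - F(0) = (-5*pi/4) - (0) = -5*pi/4.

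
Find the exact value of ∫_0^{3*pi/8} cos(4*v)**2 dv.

Use the identity cos^2(4*v) = (1 + cos(8*v))/2.
An antiderivative is F(v) = v/2 + sin(8*v)/16.
Then F(3*pi/8) - F(0) = (3*pi/16) - (0) = 3*pi/16.

3*pi/16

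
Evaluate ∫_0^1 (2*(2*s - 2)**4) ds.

32/5

Let u = 2*s - 2, so du = 2 ds. When s = 0, u = -2; when s = 1, u = 0.
The integral becomes ∫ u**4 du from -2 to 0, with antiderivative u**5/5.
Back in s: F(s) = (2*s - 2)**5/5.
Then F(1) - F(0) = (0) - (-32/5) = 32/5.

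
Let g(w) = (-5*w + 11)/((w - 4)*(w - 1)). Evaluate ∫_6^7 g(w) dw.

Factor the denominator: w**2 - 5*w + 4 = (w - 1)(w - 4).
Partial fractions: (-5*w + 11)/((w - 4)*(w - 1)) = -2/(w - 1) - 3/(w - 4).
An antiderivative is F(w) = -3*log(w - 4) - 2*log(w - 1).
Then F(7) - F(6) = (-5*log(3) - 2*log(2)) - (-2*log(5) - 3*log(2)) = -5*log(3) + log(2) + 2*log(5).

-5*log(3) + log(2) + 2*log(5)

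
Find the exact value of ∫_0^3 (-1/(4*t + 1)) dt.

An antiderivative is F(t) = -log(4*t + 1)/4.
Then F(3) - F(0) = (-log(13)/4) - (0) = -log(13)/4.

-log(13)/4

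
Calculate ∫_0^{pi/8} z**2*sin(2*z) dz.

-1/4 - sqrt(2)*pi**2/256 + sqrt(2)*pi/32 + sqrt(2)/8

Integrate by parts twice (u = z^2, dv = sin(2*z) dz).
An antiderivative is F(z) = -z**2*cos(2*z)/2 + z*sin(2*z)/2 + cos(2*z)/4.
Then F(pi/8) - F(0) = (sqrt(2)*(-pi**2 + 8*pi + 32)/256) - (1/4) = -1/4 - sqrt(2)*pi**2/256 + sqrt(2)*pi/32 + sqrt(2)/8.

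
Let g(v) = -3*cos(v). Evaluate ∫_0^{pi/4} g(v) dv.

-3*sqrt(2)/2

An antiderivative is F(v) = -3*sin(v).
Then F(pi/4) - F(0) = (-3*sqrt(2)/2) - (0) = -3*sqrt(2)/2.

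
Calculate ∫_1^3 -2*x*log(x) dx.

Integrate by parts once (u = ln x, dv = -2*x dx).
An antiderivative is F(x) = -x**2*(2*log(x) - 1)/2.
Then F(3) - F(1) = (9/2 - 9*log(3)) - (1/2) = 4 - 9*log(3).

4 - 9*log(3)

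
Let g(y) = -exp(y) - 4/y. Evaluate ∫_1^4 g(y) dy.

-exp(4) - 8*log(2) + exp(1)

An antiderivative is F(y) = -exp(y) - 4*log(y).
Then F(4) - F(1) = (-exp(4) - 8*log(2)) - (-exp(1)) = -exp(4) - 8*log(2) + exp(1).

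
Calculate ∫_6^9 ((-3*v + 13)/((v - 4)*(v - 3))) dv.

Factor the denominator: v**2 - 7*v + 12 = (v - 3)(v - 4).
Partial fractions: (-3*v + 13)/((v - 4)*(v - 3)) = -4/(v - 3) + 1/(v - 4).
An antiderivative is F(v) = log(v - 4) - 4*log(v - 3).
Then F(9) - F(6) = (-4*log(3) - 4*log(2) + log(5)) - (log(2/81)) = log(5/32).

log(5/32)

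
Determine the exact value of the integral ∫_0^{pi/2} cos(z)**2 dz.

pi/4

Use the identity cos^2(z) = (1 + cos(2*z))/2.
An antiderivative is F(z) = z/2 + sin(2*z)/4.
Then F(pi/2) - F(0) = (pi/4) - (0) = pi/4.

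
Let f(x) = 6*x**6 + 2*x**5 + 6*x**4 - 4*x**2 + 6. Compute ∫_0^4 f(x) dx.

580168/35

By the power rule, an antiderivative is F(x) = 6*x**7/7 + x**6/3 + 6*x**5/5 - 4*x**3/3 + 6*x.
Then F(4) - F(0) = (580168/35) - (0) = 580168/35.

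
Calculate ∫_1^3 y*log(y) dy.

Integrate by parts once (u = ln y, dv = y dy).
An antiderivative is F(y) = y**2*(2*log(y) - 1)/4.
Then F(3) - F(1) = (-9/4 + 9*log(3)/2) - (-1/4) = -2 + 9*log(3)/2.

-2 + 9*log(3)/2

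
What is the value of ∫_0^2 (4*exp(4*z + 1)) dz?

-exp(1) + exp(9)

Let u = 4*z + 1, so du = 4 dz. When z = 0, u = 1; when z = 2, u = 9.
The integral becomes ∫ exp(u) du from 1 to 9, with antiderivative exp(u).
Back in z: F(z) = exp(4*z + 1).
Then F(2) - F(0) = (exp(9)) - (exp(1)) = -exp(1) + exp(9).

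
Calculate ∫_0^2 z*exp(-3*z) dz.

(-7 + exp(6))*exp(-6)/9

Integrate by parts once (u = z, dv = exp(-3*z) dz).
An antiderivative is F(z) = (-3*z - 1)*exp(-3*z)/9.
Then F(2) - F(0) = (-7*exp(-6)/9) - (-1/9) = (-7 + exp(6))*exp(-6)/9.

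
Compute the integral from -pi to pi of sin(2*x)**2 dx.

pi

Use the identity sin^2(2*x) = (1 - cos(4*x))/2.
An antiderivative is F(x) = x/2 - sin(4*x)/8.
Then F(pi) - F(-pi) = (pi/2) - (-pi/2) = pi.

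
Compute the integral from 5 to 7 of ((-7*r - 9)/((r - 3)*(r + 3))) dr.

Factor the denominator: r**2 - 9 = (r + 3)(r - 3).
Partial fractions: (-7*r - 9)/((r - 3)*(r + 3)) = -2/(r + 3) - 5/(r - 3).
An antiderivative is F(r) = -5*log(r - 3) - 2*log(r + 3).
Then F(7) - F(5) = (-12*log(2) - 2*log(5)) - (-11*log(2)) = -log(50).

-log(50)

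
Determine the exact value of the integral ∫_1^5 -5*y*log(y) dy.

30 - 125*log(5)/2

Integrate by parts once (u = ln y, dv = -5*y dy).
An antiderivative is F(y) = -5*y**2*(2*log(y) - 1)/4.
Then F(5) - F(1) = (125/4 - 125*log(5)/2) - (5/4) = 30 - 125*log(5)/2.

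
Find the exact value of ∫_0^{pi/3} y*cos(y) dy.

-1/2 + sqrt(3)*pi/6

Integrate by parts once (u = y, dv = cos(y) dy).
An antiderivative is F(y) = y*sin(y) + cos(y).
Then F(pi/3) - F(0) = (1/2 + sqrt(3)*pi/6) - (1) = -1/2 + sqrt(3)*pi/6.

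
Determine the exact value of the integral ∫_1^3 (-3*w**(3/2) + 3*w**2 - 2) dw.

By the power rule, an antiderivative is F(w) = -6*w**(5/2)/5 + w**3 - 2*w.
Then F(3) - F(1) = (21 - 54*sqrt(3)/5) - (-11/5) = 116/5 - 54*sqrt(3)/5.

116/5 - 54*sqrt(3)/5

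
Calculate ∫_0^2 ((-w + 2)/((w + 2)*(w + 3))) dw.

-5*log(5) + 4*log(2) + 5*log(3)

Factor the denominator: w**2 + 5*w + 6 = (w + 3)(w + 2).
Partial fractions: (-w + 2)/((w + 2)*(w + 3)) = -5/(w + 3) + 4/(w + 2).
An antiderivative is F(w) = 4*log(w + 2) - 5*log(w + 3).
Then F(2) - F(0) = (-5*log(5) + 8*log(2)) - (-5*log(3) + 4*log(2)) = -5*log(5) + 4*log(2) + 5*log(3).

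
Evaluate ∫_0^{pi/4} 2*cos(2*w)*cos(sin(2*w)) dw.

sin(1)

Let u = sin(2*w), so du = 2*cos(2*w) dw. When w = 0, u = 0; when w = pi/4, u = 1.
The integral becomes ∫ cos(u) du from 0 to 1, with antiderivative sin(u).
Back in w: F(w) = sin(sin(2*w)).
Then F(pi/4) - F(0) = (sin(1)) - (0) = sin(1).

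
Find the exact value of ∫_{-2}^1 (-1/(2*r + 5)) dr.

-log(7)/2

An antiderivative is F(r) = -log(2*r + 5)/2.
Then F(1) - F(-2) = (-log(7)/2) - (0) = -log(7)/2.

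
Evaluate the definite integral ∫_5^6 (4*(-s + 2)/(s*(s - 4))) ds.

Factor the denominator: s**2 - 4*s = s(s - 4).
Partial fractions: 4*(-s + 2)/(s*(s - 4)) = -2/s - 2/(s - 4).
An antiderivative is F(s) = -2*log(s) - 2*log(s - 4).
Then F(6) - F(5) = (-4*log(2) - 2*log(3)) - (-log(25)) = -4*log(2) - 2*log(3) + 2*log(5).

-4*log(2) - 2*log(3) + 2*log(5)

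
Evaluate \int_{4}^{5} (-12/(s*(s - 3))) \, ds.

-12*log(2) + 4*log(5)

Factor the denominator: s**2 - 3*s = s(s - 3).
Partial fractions: -12/(s*(s - 3)) = 4/s - 4/(s - 3).
An antiderivative is F(s) = 4*log(s) - 4*log(s - 3).
Then F(5) - F(4) = (-4*log(2) + 4*log(5)) - (8*log(2)) = -12*log(2) + 4*log(5).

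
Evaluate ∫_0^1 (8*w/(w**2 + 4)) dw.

-8*log(2) + 4*log(5)

Let u = w**2 + 4, so du = 2*w dw. When w = 0, u = 4; when w = 1, u = 5.
The integral becomes 4·∫ 1/u du from 4 to 5, with antiderivative 4*log(u).
Back in w: F(w) = 4*log(w**2 + 4).
Then F(1) - F(0) = (4*log(5)) - (8*log(2)) = -8*log(2) + 4*log(5).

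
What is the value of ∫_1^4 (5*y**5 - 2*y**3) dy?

By the power rule, an antiderivative is F(y) = 5*y**6/6 - y**4/2.
Then F(4) - F(1) = (9856/3) - (1/3) = 3285.

3285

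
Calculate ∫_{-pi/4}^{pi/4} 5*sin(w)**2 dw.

-5/2 + 5*pi/4

Use the identity sin^2(w) = (1 - cos(2*w))/2.
An antiderivative is F(w) = 5*w/2 - 5*sin(2*w)/4.
Then F(pi/4) - F(-pi/4) = (-5/4 + 5*pi/8) - (5/4 - 5*pi/8) = -5/2 + 5*pi/4.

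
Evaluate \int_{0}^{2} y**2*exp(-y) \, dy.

2 - 10*exp(-2)

Integrate by parts twice (u = y^2, dv = exp(-y) dy).
An antiderivative is F(y) = (-y**2 - 2*y - 2)*exp(-y).
Then F(2) - F(0) = (-10*exp(-2)) - (-2) = 2 - 10*exp(-2).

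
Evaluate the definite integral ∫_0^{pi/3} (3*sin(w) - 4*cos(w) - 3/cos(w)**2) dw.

3/2 - 5*sqrt(3)

An antiderivative is F(w) = -4*sin(w) - 3*cos(w) - 3*tan(w).
Then F(pi/3) - F(0) = (-5*sqrt(3) - 3/2) - (-3) = 3/2 - 5*sqrt(3).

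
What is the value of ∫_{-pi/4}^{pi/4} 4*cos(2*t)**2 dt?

Use the identity cos^2(2*t) = (1 + cos(4*t))/2.
An antiderivative is F(t) = 2*t + sin(4*t)/2.
Then F(pi/4) - F(-pi/4) = (pi/2) - (-pi/2) = pi.

pi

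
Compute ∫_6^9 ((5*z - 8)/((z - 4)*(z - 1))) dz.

-log(2) + 3*log(5)

Factor the denominator: z**2 - 5*z + 4 = (z - 1)(z - 4).
Partial fractions: (5*z - 8)/((z - 4)*(z - 1)) = 1/(z - 1) + 4/(z - 4).
An antiderivative is F(z) = 4*log(z - 4) + log(z - 1).
Then F(9) - F(6) = (3*log(2) + 4*log(5)) - (log(80)) = -log(2) + 3*log(5).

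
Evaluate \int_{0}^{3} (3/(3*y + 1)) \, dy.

Let u = 3*y + 1, so du = 3 dy. When y = 0, u = 1; when y = 3, u = 10.
The integral becomes ∫ 1/u du from 1 to 10, with antiderivative log(u).
Back in y: F(y) = log(3*y + 1).
Then F(3) - F(0) = (log(10)) - (0) = log(10).

log(10)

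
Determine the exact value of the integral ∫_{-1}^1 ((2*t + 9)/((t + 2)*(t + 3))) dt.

Factor the denominator: t**2 + 5*t + 6 = (t + 3)(t + 2).
Partial fractions: (2*t + 9)/((t + 2)*(t + 3)) = -3/(t + 3) + 5/(t + 2).
An antiderivative is F(t) = 5*log(t + 2) - 3*log(t + 3).
Then F(1) - F(-1) = (-6*log(2) + 5*log(3)) - (-log(8)) = -3*log(2) + 5*log(3).

-3*log(2) + 5*log(3)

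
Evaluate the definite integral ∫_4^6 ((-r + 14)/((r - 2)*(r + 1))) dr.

-5*log(7) + 4*log(2) + 5*log(5)

Factor the denominator: r**2 - r - 2 = (r + 1)(r - 2).
Partial fractions: (-r + 14)/((r - 2)*(r + 1)) = -5/(r + 1) + 4/(r - 2).
An antiderivative is F(r) = 4*log(r - 2) - 5*log(r + 1).
Then F(6) - F(4) = (-5*log(7) + 8*log(2)) - (-5*log(5) + 4*log(2)) = -5*log(7) + 4*log(2) + 5*log(5).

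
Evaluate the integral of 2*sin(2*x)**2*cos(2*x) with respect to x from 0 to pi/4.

1/3

Let u = sin(2*x), so du = 2*cos(2*x) dx. When x = 0, u = 0; when x = pi/4, u = 1.
The integral becomes ∫ u**2 du from 0 to 1, with antiderivative u**3/3.
Back in x: F(x) = sin(2*x)**3/3.
Then F(pi/4) - F(0) = (1/3) - (0) = 1/3.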